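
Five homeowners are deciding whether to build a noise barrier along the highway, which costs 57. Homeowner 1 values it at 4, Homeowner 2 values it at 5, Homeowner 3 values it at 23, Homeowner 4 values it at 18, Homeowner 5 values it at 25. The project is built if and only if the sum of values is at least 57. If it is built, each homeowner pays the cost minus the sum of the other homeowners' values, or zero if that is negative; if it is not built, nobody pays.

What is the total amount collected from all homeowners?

Total value 75 ≥ cost 57, so it is built.
Homeowner 1: others sum to 71; max(0, 57 - 71) = 0.
Homeowner 2: others sum to 70; max(0, 57 - 70) = 0.
Homeowner 3: others sum to 52; max(0, 57 - 52) = 5.
Homeowner 4: others sum to 57; max(0, 57 - 57) = 0.
Homeowner 5: others sum to 50; max(0, 57 - 50) = 7.
Total collected = 0 + 0 + 5 + 0 + 7 = 12.

12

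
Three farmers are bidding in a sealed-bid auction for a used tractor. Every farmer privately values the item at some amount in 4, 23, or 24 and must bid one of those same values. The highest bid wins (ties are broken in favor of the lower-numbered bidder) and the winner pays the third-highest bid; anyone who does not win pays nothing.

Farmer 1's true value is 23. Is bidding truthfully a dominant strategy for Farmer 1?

Consider the case where Farmer 2 bids 4 and Farmer 3 bids 24.
Truthful bid 23: loses, pays 0, utility 0.
Bid 24 instead: wins, pays 4, utility 23 - 4 = 19.
Since 19 > 0, bidding 24 is strictly better here, so truthful bidding is not dominant.

No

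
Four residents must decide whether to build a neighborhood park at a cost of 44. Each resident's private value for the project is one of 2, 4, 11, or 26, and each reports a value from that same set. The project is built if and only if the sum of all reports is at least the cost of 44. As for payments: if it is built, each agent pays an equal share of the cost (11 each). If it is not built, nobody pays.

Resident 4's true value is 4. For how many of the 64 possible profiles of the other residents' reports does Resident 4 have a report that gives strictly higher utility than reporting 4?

6

Others report (4, 11, 26): truth gives -7; report 2 gives 0 > -7. Violating.
Others report (4, 26, 11): truth gives -7; report 2 gives 0 > -7. Violating.
Others report (11, 4, 26): truth gives -7; report 2 gives 0 > -7. Violating.
Others report (11, 26, 4): truth gives -7; report 2 gives 0 > -7. Violating.
Others report (2, 2, 2): truth gives 0; no alternative beats it.
Others report (2, 2, 4): truth gives 0; no alternative beats it.
(Checking all 64 profiles: 6 have a profitable deviation, 58 do not.)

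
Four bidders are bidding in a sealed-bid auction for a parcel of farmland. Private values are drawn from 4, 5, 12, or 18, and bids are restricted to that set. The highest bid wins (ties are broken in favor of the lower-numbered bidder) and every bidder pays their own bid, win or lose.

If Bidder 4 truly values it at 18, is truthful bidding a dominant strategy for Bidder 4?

Consider the case where Bidder 1 bids 4, Bidder 2 bids 4 and Bidder 3 bids 4.
Truthful bid 18: wins, pays 18, utility 18 - 18 = 0.
Bid 5 instead: wins, pays 5, utility 18 - 5 = 13.
Since 13 > 0, bidding 5 is strictly better here, so truthful bidding is not dominant.

No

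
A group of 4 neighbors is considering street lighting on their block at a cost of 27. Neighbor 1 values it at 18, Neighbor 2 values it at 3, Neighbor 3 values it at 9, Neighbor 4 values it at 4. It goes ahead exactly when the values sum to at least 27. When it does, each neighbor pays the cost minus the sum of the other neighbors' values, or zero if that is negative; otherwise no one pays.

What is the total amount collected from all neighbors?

Total value 34 ≥ cost 27, so it is built.
Neighbor 1: others sum to 16; max(0, 27 - 16) = 11.
Neighbor 2: others sum to 31; max(0, 27 - 31) = 0.
Neighbor 3: others sum to 25; max(0, 27 - 25) = 2.
Neighbor 4: others sum to 30; max(0, 27 - 30) = 0.
Total collected = 11 + 0 + 2 + 0 = 13.

13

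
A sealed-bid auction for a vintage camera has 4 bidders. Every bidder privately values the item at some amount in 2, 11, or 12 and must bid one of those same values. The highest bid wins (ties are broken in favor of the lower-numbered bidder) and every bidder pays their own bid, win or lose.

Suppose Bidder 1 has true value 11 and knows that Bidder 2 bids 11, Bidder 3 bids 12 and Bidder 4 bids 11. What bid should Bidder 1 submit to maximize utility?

12

Bid 2: loses but pays 2, utility -2.
Bid 11: loses but pays 11, utility -11.
Bid 12: wins, pays 12, utility 11 - 12 = -1.
The best choice is 12 with utility -1.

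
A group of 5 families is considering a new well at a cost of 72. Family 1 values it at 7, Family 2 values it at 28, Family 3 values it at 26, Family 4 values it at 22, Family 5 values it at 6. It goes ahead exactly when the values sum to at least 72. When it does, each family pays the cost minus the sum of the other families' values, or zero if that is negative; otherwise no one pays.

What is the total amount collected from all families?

Total value 89 ≥ cost 72, so it is built.
Family 1: others sum to 82; max(0, 72 - 82) = 0.
Family 2: others sum to 61; max(0, 72 - 61) = 11.
Family 3: others sum to 63; max(0, 72 - 63) = 9.
Family 4: others sum to 67; max(0, 72 - 67) = 5.
Family 5: others sum to 83; max(0, 72 - 83) = 0.
Total collected = 0 + 11 + 9 + 5 + 0 = 25.

25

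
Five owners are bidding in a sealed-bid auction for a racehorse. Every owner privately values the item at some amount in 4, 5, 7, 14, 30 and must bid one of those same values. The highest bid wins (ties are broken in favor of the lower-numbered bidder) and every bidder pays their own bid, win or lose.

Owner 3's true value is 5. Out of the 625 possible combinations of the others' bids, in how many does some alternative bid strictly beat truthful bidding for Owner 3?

Others bid (4, 4, 4, 7): truth gives -5; bid 7 gives -2 > -5. Violating.
Others bid (4, 4, 4, 14): truth gives -5; bid 4 gives -4 > -5. Violating.
Others bid (4, 4, 4, 30): truth gives -5; bid 4 gives -4 > -5. Violating.
Others bid (4, 4, 5, 7): truth gives -5; bid 7 gives -2 > -5. Violating.
Others bid (4, 4, 4, 4): truth gives 0; no alternative beats it.
Others bid (4, 4, 4, 5): truth gives 0; no alternative beats it.
(Checking all 625 profiles: 621 have a profitable deviation, 4 do not.)

621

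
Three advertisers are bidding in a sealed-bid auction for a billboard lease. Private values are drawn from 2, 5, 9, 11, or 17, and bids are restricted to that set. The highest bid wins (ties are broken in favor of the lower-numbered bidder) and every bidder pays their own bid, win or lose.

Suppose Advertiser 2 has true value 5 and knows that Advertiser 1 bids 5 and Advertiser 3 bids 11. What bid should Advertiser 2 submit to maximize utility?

Bid 2: loses but pays 2, utility -2.
Bid 5: loses but pays 5, utility -5.
Bid 9: loses but pays 9, utility -9.
Bid 11: wins, pays 11, utility 5 - 11 = -6.
Bid 17: wins, pays 17, utility 5 - 17 = -12.
The best choice is 2 with utility -2.

2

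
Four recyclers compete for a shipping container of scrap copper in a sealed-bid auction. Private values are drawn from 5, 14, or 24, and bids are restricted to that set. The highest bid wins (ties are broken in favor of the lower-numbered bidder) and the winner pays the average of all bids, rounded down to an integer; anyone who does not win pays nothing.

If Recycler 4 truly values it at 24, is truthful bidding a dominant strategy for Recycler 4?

Consider the case where Recycler 1 bids 5, Recycler 2 bids 5 and Recycler 3 bids 5.
Truthful bid 24: wins, pays 9, utility 24 - 9 = 15.
Bid 14 instead: wins, pays 7, utility 24 - 7 = 17.
Since 17 > 15, bidding 14 is strictly better here, so truthful bidding is not dominant.

No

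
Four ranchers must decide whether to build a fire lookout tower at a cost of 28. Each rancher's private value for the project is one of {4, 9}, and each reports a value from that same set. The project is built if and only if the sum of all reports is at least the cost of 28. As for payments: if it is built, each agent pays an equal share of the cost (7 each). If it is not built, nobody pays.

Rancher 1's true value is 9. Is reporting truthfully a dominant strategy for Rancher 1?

Check each profile of the others' reports and compare truth against every alternative report.
Others report (4, 9, 9): truth gives 2, best alternative gives 0.
Others report (9, 4, 9): truth gives 2, best alternative gives 0.
Others report (9, 9, 4): truth gives 2, best alternative gives 0.
Others report (9, 9, 9): truth gives 2, best alternative gives 2.
Others report (4, 4, 4): truth gives 0, best alternative gives 0.
Others report (4, 4, 9): truth gives 0, best alternative gives 0.
(Remaining 2 profiles checked similarly; truth is weakly best in each.)
In every case the truthful report is at least as good as any alternative, so it is a dominant strategy.

Yes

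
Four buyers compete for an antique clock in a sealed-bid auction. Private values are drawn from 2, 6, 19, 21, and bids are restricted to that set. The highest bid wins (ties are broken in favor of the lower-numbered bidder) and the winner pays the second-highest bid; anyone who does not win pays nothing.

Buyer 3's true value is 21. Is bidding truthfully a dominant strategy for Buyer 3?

Yes

Check each profile of the others' bids and compare truth against every alternative bid.
Others bid (2, 19, 2): truth gives 2, best alternative gives 0.
Others bid (2, 19, 6): truth gives 2, best alternative gives 0.
Others bid (2, 19, 19): truth gives 2, best alternative gives 0.
Others bid (6, 19, 2): truth gives 2, best alternative gives 0.
Others bid (6, 19, 6): truth gives 2, best alternative gives 0.
Others bid (6, 19, 19): truth gives 2, best alternative gives 0.
(Remaining 58 profiles checked similarly; truth is weakly best in each.)
In every case the truthful bid is at least as good as any alternative, so it is a dominant strategy.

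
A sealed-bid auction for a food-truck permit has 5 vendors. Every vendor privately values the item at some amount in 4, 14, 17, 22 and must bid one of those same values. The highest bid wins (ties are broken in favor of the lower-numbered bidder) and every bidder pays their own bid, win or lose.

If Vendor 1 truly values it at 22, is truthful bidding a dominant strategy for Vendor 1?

No

Consider the case where Vendor 2 bids 4, Vendor 3 bids 4, Vendor 4 bids 4 and Vendor 5 bids 4.
Truthful bid 22: wins, pays 22, utility 22 - 22 = 0.
Bid 4 instead: wins, pays 4, utility 22 - 4 = 18.
Since 18 > 0, bidding 4 is strictly better here, so truthful bidding is not dominant.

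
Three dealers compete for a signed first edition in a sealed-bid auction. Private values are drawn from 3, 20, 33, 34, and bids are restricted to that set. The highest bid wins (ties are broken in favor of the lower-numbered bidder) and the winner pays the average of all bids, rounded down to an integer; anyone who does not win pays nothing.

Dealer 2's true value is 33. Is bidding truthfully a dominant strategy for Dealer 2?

Consider the case where Dealer 1 bids 3 and Dealer 3 bids 3.
Truthful bid 33: wins, pays 13, utility 33 - 13 = 20.
Bid 20 instead: wins, pays 8, utility 33 - 8 = 25.
Since 25 > 20, bidding 20 is strictly better here, so truthful bidding is not dominant.

No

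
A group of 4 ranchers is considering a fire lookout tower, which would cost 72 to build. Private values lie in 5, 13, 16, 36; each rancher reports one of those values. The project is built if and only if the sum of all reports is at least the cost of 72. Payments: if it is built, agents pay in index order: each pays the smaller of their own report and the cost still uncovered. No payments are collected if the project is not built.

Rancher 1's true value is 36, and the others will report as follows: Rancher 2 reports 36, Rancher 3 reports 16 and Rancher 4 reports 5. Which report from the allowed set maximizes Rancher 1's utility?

Report 5: project not built, utility 0.
Report 13: project not built, utility 0.
Report 16: project built, pays 16, utility 36 - 16 = 20.
Report 36: project built, pays 36, utility 36 - 36 = 0.
The best choice is 16 with utility 20.

16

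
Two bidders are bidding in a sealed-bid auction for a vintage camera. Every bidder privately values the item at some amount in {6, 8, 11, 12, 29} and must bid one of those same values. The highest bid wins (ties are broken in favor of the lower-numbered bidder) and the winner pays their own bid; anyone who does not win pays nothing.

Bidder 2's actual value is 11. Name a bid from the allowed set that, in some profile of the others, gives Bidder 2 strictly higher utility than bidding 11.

Suppose Bidder 1 bids 6.
Bid 11: wins, pays 11, utility 11 - 11 = 0.
Bid 8: wins, pays 8, utility 11 - 8 = 3.
So bidding 8 beats truth here (3 > 0).

8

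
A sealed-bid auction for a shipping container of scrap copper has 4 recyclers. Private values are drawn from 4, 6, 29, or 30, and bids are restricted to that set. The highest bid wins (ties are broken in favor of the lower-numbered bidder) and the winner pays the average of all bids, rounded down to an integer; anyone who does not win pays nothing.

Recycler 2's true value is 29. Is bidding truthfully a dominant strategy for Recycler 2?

Consider the case where Recycler 1 bids 4, Recycler 3 bids 4 and Recycler 4 bids 4.
Truthful bid 29: wins, pays 10, utility 29 - 10 = 19.
Bid 6 instead: wins, pays 4, utility 29 - 4 = 25.
Since 25 > 19, bidding 6 is strictly better here, so truthful bidding is not dominant.

No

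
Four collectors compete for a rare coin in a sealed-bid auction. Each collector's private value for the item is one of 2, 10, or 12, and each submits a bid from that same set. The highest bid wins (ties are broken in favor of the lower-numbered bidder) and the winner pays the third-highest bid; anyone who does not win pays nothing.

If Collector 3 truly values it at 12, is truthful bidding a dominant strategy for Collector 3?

Check each profile of the others' bids and compare truth against every alternative bid.
Others bid (2, 2, 12): truth gives 10, best alternative gives 0.
Others bid (2, 10, 2): truth gives 10, best alternative gives 0.
Others bid (10, 2, 2): truth gives 10, best alternative gives 0.
Others bid (2, 10, 10): truth gives 2, best alternative gives 0.
Others bid (2, 10, 12): truth gives 2, best alternative gives 0.
Others bid (10, 2, 10): truth gives 2, best alternative gives 0.
(Remaining 21 profiles checked similarly; truth is weakly best in each.)
In every case the truthful bid is at least as good as any alternative, so it is a dominant strategy.

Yes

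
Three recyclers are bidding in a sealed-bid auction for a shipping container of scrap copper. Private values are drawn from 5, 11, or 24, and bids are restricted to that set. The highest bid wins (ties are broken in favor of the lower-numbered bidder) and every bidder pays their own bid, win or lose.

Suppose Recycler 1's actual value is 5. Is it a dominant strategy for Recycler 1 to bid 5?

Yes

Check each profile of the others' bids and compare truth against every alternative bid.
Others bid (5, 5): truth gives 0, best alternative gives -6.
Others bid (5, 24): truth gives -5, best alternative gives -11.
Others bid (11, 24): truth gives -5, best alternative gives -11.
Others bid (24, 5): truth gives -5, best alternative gives -11.
Others bid (24, 11): truth gives -5, best alternative gives -11.
Others bid (24, 24): truth gives -5, best alternative gives -11.
(Remaining 3 profiles checked similarly; truth is weakly best in each.)
In every case the truthful bid is at least as good as any alternative, so it is a dominant strategy.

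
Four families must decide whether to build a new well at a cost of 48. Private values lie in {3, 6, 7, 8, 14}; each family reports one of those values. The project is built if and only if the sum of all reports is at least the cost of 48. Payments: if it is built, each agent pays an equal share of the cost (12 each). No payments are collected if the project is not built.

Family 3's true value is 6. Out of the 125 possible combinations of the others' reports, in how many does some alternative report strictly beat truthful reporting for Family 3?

1

Others report (14, 14, 14): truth gives -6; report 3 gives 0 > -6. Violating.
Others report (3, 3, 3): truth gives 0; no alternative beats it.
Others report (3, 3, 6): truth gives 0; no alternative beats it.
(Checking all 125 profiles: 1 has a profitable deviation, 124 do not.)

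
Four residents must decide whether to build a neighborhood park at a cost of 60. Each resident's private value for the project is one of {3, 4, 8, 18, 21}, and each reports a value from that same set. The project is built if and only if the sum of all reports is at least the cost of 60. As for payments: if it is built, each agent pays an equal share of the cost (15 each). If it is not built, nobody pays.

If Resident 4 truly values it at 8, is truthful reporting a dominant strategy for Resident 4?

No

Consider the case where Resident 1 reports 18, Resident 2 reports 18 and Resident 3 reports 18.
Truthful report 8: project built, pays 15, utility 8 - 15 = -7.
Report 3 instead: project not built, utility 0.
Since 0 > -7, reporting 3 is strictly better here, so truthful reporting is not dominant.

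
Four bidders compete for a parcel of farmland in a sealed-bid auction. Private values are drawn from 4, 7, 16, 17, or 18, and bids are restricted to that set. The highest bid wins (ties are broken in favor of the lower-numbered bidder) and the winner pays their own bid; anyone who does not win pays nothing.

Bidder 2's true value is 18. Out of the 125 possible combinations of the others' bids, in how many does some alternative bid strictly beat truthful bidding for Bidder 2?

Others bid (4, 4, 4): truth gives 0; bid 7 gives 11 > 0. Violating.
Others bid (4, 4, 7): truth gives 0; bid 7 gives 11 > 0. Violating.
Others bid (4, 4, 16): truth gives 0; bid 16 gives 2 > 0. Violating.
Others bid (4, 4, 17): truth gives 0; bid 17 gives 1 > 0. Violating.
Others bid (4, 4, 18): truth gives 0; no alternative beats it.
Others bid (4, 7, 18): truth gives 0; no alternative beats it.
(Checking all 125 profiles: 48 have a profitable deviation, 77 do not.)

48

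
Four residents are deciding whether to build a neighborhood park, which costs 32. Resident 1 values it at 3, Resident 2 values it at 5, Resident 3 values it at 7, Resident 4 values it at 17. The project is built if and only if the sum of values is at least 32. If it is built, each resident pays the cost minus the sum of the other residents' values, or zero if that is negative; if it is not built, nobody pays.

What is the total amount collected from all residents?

32

Total value 32 ≥ cost 32, so it is built.
Resident 1: others sum to 29; max(0, 32 - 29) = 3.
Resident 2: others sum to 27; max(0, 32 - 27) = 5.
Resident 3: others sum to 25; max(0, 32 - 25) = 7.
Resident 4: others sum to 15; max(0, 32 - 15) = 17.
Total collected = 3 + 5 + 7 + 17 = 32.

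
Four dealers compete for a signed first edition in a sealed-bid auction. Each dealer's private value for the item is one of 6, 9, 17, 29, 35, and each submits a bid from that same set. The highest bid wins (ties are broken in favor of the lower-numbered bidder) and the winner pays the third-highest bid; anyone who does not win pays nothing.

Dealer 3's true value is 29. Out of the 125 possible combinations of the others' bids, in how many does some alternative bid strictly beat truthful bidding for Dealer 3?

27

Others bid (6, 6, 35): truth gives 0; bid 35 gives 23 > 0. Violating.
Others bid (6, 9, 35): truth gives 0; bid 35 gives 20 > 0. Violating.
Others bid (6, 17, 35): truth gives 0; bid 35 gives 12 > 0. Violating.
Others bid (6, 29, 6): truth gives 0; bid 35 gives 23 > 0. Violating.
Others bid (6, 6, 6): truth gives 23; no alternative beats it.
Others bid (6, 6, 9): truth gives 23; no alternative beats it.
(Checking all 125 profiles: 27 have a profitable deviation, 98 do not.)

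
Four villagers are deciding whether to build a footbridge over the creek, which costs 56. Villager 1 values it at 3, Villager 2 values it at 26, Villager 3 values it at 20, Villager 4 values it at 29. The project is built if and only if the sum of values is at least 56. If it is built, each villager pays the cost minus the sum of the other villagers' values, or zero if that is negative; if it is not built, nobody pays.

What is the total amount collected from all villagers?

Total value 78 ≥ cost 56, so it is built.
Villager 1: others sum to 75; max(0, 56 - 75) = 0.
Villager 2: others sum to 52; max(0, 56 - 52) = 4.
Villager 3: others sum to 58; max(0, 56 - 58) = 0.
Villager 4: others sum to 49; max(0, 56 - 49) = 7.
Total collected = 0 + 4 + 0 + 7 = 11.

11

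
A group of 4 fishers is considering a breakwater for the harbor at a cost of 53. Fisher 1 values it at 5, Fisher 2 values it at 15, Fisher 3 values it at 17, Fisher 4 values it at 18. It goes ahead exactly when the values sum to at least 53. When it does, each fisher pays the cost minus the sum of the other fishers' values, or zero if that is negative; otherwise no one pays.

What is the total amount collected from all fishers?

47

Total value 55 ≥ cost 53, so it is built.
Fisher 1: others sum to 50; max(0, 53 - 50) = 3.
Fisher 2: others sum to 40; max(0, 53 - 40) = 13.
Fisher 3: others sum to 38; max(0, 53 - 38) = 15.
Fisher 4: others sum to 37; max(0, 53 - 37) = 16.
Total collected = 3 + 13 + 15 + 16 = 47.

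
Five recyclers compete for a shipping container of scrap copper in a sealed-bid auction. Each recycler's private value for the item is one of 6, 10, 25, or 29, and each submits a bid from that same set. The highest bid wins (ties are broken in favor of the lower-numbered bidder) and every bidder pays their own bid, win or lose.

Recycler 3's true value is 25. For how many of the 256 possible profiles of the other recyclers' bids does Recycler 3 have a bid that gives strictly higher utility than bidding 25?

Others bid (6, 6, 6, 6): truth gives 0; bid 10 gives 15 > 0. Violating.
Others bid (6, 6, 6, 10): truth gives 0; bid 10 gives 15 > 0. Violating.
Others bid (6, 6, 6, 29): truth gives -25; bid 29 gives -4 > -25. Violating.
Others bid (6, 6, 10, 6): truth gives 0; bid 10 gives 15 > 0. Violating.
Others bid (6, 6, 6, 25): truth gives 0; no alternative beats it.
Others bid (6, 6, 10, 25): truth gives 0; no alternative beats it.
(Checking all 256 profiles: 224 have a profitable deviation, 32 do not.)

224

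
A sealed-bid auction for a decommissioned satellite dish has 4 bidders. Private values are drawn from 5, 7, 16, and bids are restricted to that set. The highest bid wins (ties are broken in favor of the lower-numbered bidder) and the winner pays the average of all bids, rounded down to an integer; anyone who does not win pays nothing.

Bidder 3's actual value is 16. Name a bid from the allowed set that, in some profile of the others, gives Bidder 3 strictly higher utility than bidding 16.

Suppose Bidder 1 bids 5, Bidder 2 bids 5 and Bidder 4 bids 5.
Bid 16: wins, pays 7, utility 16 - 7 = 9.
Bid 7: wins, pays 5, utility 16 - 5 = 11.
So bidding 7 beats truth here (11 > 9).

7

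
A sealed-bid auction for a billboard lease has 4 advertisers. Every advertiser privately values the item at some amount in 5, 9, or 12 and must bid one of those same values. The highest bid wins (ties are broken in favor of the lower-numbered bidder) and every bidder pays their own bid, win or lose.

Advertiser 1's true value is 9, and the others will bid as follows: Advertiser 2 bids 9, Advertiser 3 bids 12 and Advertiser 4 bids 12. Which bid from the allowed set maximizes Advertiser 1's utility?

12

Bid 5: loses but pays 5, utility -5.
Bid 9: loses but pays 9, utility -9.
Bid 12: wins, pays 12, utility 9 - 12 = -3.
The best choice is 12 with utility -3.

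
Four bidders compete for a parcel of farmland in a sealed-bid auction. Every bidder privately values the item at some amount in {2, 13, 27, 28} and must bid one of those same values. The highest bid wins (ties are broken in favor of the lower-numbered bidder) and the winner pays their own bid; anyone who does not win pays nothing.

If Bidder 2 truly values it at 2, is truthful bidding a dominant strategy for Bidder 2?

Check each profile of the others' bids and compare truth against every alternative bid.
Others bid (2, 2, 2): truth gives 0, best alternative gives -11.
Others bid (2, 2, 13): truth gives 0, best alternative gives -11.
Others bid (2, 13, 2): truth gives 0, best alternative gives -11.
Others bid (2, 13, 13): truth gives 0, best alternative gives -11.
Others bid (2, 2, 27): truth gives 0, best alternative gives 0.
Others bid (2, 2, 28): truth gives 0, best alternative gives 0.
(Remaining 58 profiles checked similarly; truth is weakly best in each.)
In every case the truthful bid is at least as good as any alternative, so it is a dominant strategy.

Yes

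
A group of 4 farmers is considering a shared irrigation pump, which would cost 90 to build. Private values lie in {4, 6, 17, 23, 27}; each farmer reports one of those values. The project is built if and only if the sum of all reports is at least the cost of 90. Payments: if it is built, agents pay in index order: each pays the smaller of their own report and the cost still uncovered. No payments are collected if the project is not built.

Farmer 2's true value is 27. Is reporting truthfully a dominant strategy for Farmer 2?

No

Consider the case where Farmer 1 reports 17, Farmer 3 reports 23 and Farmer 4 reports 27.
Truthful report 27: project built, pays 27, utility 27 - 27 = 0.
Report 23 instead: project built, pays 23, utility 27 - 23 = 4.
Since 4 > 0, reporting 23 is strictly better here, so truthful reporting is not dominant.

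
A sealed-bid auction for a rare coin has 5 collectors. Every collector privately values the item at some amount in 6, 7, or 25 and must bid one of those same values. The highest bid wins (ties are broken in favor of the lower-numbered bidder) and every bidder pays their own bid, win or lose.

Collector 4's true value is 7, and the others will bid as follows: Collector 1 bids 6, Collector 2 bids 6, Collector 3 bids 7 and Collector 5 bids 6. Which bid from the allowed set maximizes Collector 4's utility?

Bid 6: loses but pays 6, utility -6.
Bid 7: loses but pays 7, utility -7.
Bid 25: wins, pays 25, utility 7 - 25 = -18.
The best choice is 6 with utility -6.

6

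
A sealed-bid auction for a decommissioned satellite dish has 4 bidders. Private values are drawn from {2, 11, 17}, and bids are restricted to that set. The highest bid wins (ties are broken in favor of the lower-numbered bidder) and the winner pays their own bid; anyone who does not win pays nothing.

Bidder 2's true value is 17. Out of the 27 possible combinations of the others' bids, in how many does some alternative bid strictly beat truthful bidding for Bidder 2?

Others bid (2, 2, 2): truth gives 0; bid 11 gives 6 > 0. Violating.
Others bid (2, 2, 11): truth gives 0; bid 11 gives 6 > 0. Violating.
Others bid (2, 11, 2): truth gives 0; bid 11 gives 6 > 0. Violating.
Others bid (2, 11, 11): truth gives 0; bid 11 gives 6 > 0. Violating.
Others bid (2, 2, 17): truth gives 0; no alternative beats it.
Others bid (2, 11, 17): truth gives 0; no alternative beats it.
(Checking all 27 profiles: 4 have a profitable deviation, 23 do not.)

4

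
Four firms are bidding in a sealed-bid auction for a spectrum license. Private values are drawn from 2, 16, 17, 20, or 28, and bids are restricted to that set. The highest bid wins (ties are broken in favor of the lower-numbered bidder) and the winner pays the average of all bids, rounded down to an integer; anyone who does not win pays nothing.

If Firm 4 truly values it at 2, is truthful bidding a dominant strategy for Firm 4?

Yes

Check each profile of the others' bids and compare truth against every alternative bid.
Others bid (2, 2, 2): truth gives 0, best alternative gives -3.
Others bid (2, 2, 16): truth gives 0, best alternative gives 0.
Others bid (2, 2, 17): truth gives 0, best alternative gives 0.
Others bid (2, 2, 20): truth gives 0, best alternative gives 0.
Others bid (2, 2, 28): truth gives 0, best alternative gives 0.
Others bid (2, 16, 2): truth gives 0, best alternative gives 0.
(Remaining 119 profiles checked similarly; truth is weakly best in each.)
In every case the truthful bid is at least as good as any alternative, so it is a dominant strategy.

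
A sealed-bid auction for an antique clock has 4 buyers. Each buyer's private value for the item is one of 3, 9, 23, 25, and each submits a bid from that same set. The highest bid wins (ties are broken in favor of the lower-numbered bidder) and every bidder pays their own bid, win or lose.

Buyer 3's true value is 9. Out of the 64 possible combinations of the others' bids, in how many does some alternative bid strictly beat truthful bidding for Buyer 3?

62

Others bid (3, 3, 23): truth gives -9; bid 3 gives -3 > -9. Violating.
Others bid (3, 3, 25): truth gives -9; bid 3 gives -3 > -9. Violating.
Others bid (3, 9, 3): truth gives -9; bid 3 gives -3 > -9. Violating.
Others bid (3, 9, 9): truth gives -9; bid 3 gives -3 > -9. Violating.
Others bid (3, 3, 3): truth gives 0; no alternative beats it.
Others bid (3, 3, 9): truth gives 0; no alternative beats it.
(Checking all 64 profiles: 62 have a profitable deviation, 2 do not.)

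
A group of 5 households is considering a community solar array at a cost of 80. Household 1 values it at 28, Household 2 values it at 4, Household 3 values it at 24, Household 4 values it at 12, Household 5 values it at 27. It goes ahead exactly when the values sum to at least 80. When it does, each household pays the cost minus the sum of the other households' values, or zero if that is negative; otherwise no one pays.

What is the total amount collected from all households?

Total value 95 ≥ cost 80, so it is built.
Household 1: others sum to 67; max(0, 80 - 67) = 13.
Household 2: others sum to 91; max(0, 80 - 91) = 0.
Household 3: others sum to 71; max(0, 80 - 71) = 9.
Household 4: others sum to 83; max(0, 80 - 83) = 0.
Household 5: others sum to 68; max(0, 80 - 68) = 12.
Total collected = 13 + 0 + 9 + 0 + 12 = 34.

34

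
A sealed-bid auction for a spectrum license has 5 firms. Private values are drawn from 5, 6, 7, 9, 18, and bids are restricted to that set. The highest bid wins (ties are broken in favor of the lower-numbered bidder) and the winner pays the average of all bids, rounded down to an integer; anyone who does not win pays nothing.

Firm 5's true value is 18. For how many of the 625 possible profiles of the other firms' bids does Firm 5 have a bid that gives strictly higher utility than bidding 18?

Others bid (5, 5, 5, 5): truth gives 11; bid 6 gives 13 > 11. Violating.
Others bid (5, 5, 5, 6): truth gives 11; bid 7 gives 13 > 11. Violating.
Others bid (5, 5, 5, 7): truth gives 10; bid 9 gives 12 > 10. Violating.
Others bid (5, 5, 6, 5): truth gives 11; bid 7 gives 13 > 11. Violating.
Others bid (5, 5, 5, 9): truth gives 10; no alternative beats it.
Others bid (5, 5, 5, 18): truth gives 0; no alternative beats it.
(Checking all 625 profiles: 81 have a profitable deviation, 544 do not.)

81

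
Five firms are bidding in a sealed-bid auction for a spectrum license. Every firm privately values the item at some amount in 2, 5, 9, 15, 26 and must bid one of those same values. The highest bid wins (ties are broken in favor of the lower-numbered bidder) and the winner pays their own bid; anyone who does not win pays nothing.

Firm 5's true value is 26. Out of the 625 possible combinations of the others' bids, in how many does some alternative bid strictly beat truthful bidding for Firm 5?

81

Others bid (2, 2, 2, 2): truth gives 0; bid 5 gives 21 > 0. Violating.
Others bid (2, 2, 2, 5): truth gives 0; bid 9 gives 17 > 0. Violating.
Others bid (2, 2, 2, 9): truth gives 0; bid 15 gives 11 > 0. Violating.
Others bid (2, 2, 5, 2): truth gives 0; bid 9 gives 17 > 0. Violating.
Others bid (2, 2, 2, 15): truth gives 0; no alternative beats it.
Others bid (2, 2, 2, 26): truth gives 0; no alternative beats it.
(Checking all 625 profiles: 81 have a profitable deviation, 544 do not.)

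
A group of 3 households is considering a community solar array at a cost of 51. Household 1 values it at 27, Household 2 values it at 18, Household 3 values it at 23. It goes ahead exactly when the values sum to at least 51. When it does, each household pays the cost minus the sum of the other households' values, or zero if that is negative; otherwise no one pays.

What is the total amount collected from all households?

Total value 68 ≥ cost 51, so it is built.
Household 1: others sum to 41; max(0, 51 - 41) = 10.
Household 2: others sum to 50; max(0, 51 - 50) = 1.
Household 3: others sum to 45; max(0, 51 - 45) = 6.
Total collected = 10 + 1 + 6 = 17.

17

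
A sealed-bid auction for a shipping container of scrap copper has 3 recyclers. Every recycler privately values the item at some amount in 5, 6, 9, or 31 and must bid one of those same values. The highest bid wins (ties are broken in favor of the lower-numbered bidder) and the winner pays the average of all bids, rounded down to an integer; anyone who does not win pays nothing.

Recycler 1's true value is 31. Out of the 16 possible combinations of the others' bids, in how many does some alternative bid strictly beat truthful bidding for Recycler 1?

Others bid (5, 5): truth gives 18; bid 5 gives 26 > 18. Violating.
Others bid (5, 6): truth gives 17; bid 6 gives 26 > 17. Violating.
Others bid (5, 9): truth gives 16; bid 9 gives 24 > 16. Violating.
Others bid (6, 5): truth gives 17; bid 6 gives 26 > 17. Violating.
Others bid (5, 31): truth gives 9; no alternative beats it.
Others bid (6, 31): truth gives 9; no alternative beats it.
(Checking all 16 profiles: 9 have a profitable deviation, 7 do not.)

9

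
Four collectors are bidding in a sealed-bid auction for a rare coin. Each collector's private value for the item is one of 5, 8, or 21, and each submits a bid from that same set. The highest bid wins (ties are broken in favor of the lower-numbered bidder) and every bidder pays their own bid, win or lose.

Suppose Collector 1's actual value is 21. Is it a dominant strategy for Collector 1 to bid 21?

Consider the case where Collector 2 bids 5, Collector 3 bids 5 and Collector 4 bids 5.
Truthful bid 21: wins, pays 21, utility 21 - 21 = 0.
Bid 5 instead: wins, pays 5, utility 21 - 5 = 16.
Since 16 > 0, bidding 5 is strictly better here, so truthful bidding is not dominant.

No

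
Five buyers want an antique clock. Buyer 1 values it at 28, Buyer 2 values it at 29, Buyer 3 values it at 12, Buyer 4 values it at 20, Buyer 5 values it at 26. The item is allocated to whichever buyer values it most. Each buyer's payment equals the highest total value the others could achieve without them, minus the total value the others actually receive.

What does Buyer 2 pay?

28

Buyer 2 has the highest value and receives the item.
Without Buyer 2, the item would go to the next-highest value, 28, so the others could achieve 28.
With Buyer 2 present and winning, the others receive nothing, so their total is 0.
Payment = 28 - 0 = 28.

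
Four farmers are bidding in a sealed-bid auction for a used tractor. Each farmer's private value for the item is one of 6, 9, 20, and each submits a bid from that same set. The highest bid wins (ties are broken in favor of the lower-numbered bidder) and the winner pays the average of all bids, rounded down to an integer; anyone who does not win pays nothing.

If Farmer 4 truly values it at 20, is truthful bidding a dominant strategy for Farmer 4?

No

Consider the case where Farmer 1 bids 6, Farmer 2 bids 6 and Farmer 3 bids 6.
Truthful bid 20: wins, pays 9, utility 20 - 9 = 11.
Bid 9 instead: wins, pays 6, utility 20 - 6 = 14.
Since 14 > 11, bidding 9 is strictly better here, so truthful bidding is not dominant.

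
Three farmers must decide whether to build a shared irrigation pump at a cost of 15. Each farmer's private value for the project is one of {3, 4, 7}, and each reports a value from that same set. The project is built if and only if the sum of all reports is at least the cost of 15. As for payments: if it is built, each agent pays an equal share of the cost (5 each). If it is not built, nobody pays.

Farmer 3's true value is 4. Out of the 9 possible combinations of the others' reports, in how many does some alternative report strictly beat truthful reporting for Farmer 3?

2

Others report (4, 7): truth gives -1; report 3 gives 0 > -1. Violating.
Others report (7, 4): truth gives -1; report 3 gives 0 > -1. Violating.
Others report (3, 3): truth gives 0; no alternative beats it.
Others report (3, 4): truth gives 0; no alternative beats it.
(Checking all 9 profiles: 2 have a profitable deviation, 7 do not.)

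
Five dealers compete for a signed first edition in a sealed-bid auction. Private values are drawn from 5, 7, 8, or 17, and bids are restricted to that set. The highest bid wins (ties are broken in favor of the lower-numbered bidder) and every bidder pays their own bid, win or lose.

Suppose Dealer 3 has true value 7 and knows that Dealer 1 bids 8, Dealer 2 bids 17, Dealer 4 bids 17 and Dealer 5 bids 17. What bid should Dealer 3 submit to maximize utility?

5

Bid 5: loses but pays 5, utility -5.
Bid 7: loses but pays 7, utility -7.
Bid 8: loses but pays 8, utility -8.
Bid 17: loses but pays 17, utility -17.
The best choice is 5 with utility -5.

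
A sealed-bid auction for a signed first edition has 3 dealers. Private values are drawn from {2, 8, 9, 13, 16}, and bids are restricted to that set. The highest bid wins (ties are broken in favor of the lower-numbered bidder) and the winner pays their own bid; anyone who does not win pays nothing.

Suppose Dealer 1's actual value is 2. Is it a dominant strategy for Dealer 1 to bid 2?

Check each profile of the others' bids and compare truth against every alternative bid.
Others bid (2, 2): truth gives 0, best alternative gives -6.
Others bid (2, 8): truth gives 0, best alternative gives -6.
Others bid (8, 2): truth gives 0, best alternative gives -6.
Others bid (8, 8): truth gives 0, best alternative gives -6.
Others bid (2, 9): truth gives 0, best alternative gives 0.
Others bid (2, 13): truth gives 0, best alternative gives 0.
(Remaining 19 profiles checked similarly; truth is weakly best in each.)
In every case the truthful bid is at least as good as any alternative, so it is a dominant strategy.

Yes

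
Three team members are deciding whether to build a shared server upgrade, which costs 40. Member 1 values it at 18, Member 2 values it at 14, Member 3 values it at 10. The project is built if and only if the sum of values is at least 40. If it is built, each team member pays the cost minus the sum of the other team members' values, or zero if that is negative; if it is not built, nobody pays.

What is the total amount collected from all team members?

Total value 42 ≥ cost 40, so it is built.
Member 1: others sum to 24; max(0, 40 - 24) = 16.
Member 2: others sum to 28; max(0, 40 - 28) = 12.
Member 3: others sum to 32; max(0, 40 - 32) = 8.
Total collected = 16 + 12 + 8 = 36.

36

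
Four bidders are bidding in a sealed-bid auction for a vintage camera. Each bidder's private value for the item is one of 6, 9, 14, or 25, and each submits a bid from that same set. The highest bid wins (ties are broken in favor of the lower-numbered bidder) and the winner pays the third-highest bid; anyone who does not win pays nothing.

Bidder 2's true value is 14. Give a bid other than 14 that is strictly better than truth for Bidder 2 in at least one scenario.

25

Suppose Bidder 1 bids 6, Bidder 3 bids 6 and Bidder 4 bids 25.
Bid 14: loses, pays 0, utility 0.
Bid 25: wins, pays 6, utility 14 - 6 = 8.
So bidding 25 beats truth here (8 > 0).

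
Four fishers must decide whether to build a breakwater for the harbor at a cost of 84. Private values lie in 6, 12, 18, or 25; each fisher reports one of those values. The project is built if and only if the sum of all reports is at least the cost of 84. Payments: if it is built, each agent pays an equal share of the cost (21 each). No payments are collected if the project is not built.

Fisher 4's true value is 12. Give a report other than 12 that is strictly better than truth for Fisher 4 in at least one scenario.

6

Suppose Fisher 1 reports 25, Fisher 2 reports 25 and Fisher 3 reports 25.
Report 12: project built, pays 21, utility 12 - 21 = -9.
Report 6: project not built, utility 0.
So reporting 6 beats truth here (0 > -9).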